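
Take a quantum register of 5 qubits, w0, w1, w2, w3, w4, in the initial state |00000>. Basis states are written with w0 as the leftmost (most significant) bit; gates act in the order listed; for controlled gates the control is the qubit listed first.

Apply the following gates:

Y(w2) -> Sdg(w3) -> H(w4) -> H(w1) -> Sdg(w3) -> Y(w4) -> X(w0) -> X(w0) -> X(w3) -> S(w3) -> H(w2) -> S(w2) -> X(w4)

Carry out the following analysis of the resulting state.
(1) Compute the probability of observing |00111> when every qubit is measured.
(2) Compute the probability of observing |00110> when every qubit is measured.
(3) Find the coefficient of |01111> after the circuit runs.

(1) A full measurement returns |00111> with probability 1/8.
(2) The probability of measuring |00110> is 1/8.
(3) The amplitude on |01111> is sqrt(2)/4.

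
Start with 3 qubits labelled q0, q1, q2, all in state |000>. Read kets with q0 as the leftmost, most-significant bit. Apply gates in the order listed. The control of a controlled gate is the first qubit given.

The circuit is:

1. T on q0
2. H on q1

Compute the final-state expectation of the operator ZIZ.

The expectation value of ZIZ is 1.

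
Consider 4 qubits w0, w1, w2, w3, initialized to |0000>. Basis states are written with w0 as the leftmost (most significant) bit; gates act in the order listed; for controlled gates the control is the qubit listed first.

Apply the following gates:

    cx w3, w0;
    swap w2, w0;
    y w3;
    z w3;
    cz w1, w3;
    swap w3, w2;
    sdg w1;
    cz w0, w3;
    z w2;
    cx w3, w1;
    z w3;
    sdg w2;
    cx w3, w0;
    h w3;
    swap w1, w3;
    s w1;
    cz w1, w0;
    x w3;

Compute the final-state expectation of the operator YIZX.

The expectation value of YIZX is 0.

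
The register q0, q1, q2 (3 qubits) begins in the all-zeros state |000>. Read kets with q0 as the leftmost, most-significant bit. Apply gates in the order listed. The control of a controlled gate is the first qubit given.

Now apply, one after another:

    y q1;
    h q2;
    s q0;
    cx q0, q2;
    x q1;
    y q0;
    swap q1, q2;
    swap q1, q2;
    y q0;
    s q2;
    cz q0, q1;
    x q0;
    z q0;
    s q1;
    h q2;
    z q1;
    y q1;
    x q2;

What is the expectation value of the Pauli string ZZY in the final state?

The observable ZZY averages to 1.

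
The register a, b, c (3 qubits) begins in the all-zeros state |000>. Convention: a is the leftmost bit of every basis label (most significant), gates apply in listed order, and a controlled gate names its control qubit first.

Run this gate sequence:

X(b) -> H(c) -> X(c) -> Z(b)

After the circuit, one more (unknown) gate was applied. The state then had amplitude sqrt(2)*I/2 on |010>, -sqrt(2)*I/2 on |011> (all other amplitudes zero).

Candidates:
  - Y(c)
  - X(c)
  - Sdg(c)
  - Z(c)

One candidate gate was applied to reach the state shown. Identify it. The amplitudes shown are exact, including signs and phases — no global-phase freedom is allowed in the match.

It was Y(c) that produced the state shown.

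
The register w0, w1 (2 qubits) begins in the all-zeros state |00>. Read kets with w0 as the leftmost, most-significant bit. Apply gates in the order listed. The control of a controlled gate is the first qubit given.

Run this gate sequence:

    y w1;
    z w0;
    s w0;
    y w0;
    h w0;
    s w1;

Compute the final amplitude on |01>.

The amplitude on |01> is -sqrt(2)*I/2.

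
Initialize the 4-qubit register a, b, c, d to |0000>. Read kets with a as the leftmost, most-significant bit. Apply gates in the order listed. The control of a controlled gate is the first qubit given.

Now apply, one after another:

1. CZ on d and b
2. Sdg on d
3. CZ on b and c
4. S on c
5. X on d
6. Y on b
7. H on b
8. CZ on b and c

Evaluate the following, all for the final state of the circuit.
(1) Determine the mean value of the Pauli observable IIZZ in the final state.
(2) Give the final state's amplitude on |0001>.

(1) The observable IIZZ averages to -1.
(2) The amplitude on |0001> is sqrt(2)*I/2.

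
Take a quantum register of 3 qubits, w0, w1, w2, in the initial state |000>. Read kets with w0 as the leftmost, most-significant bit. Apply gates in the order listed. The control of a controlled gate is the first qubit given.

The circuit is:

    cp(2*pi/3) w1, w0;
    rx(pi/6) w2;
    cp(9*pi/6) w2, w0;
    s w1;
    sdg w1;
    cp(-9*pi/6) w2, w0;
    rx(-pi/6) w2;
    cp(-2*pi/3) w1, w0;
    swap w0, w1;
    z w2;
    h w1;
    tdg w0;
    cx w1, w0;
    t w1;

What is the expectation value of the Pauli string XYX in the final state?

The observable XYX averages to 0. Key observation: gates 1-8 undo each other exactly, leaving only the rest of the circuit to track.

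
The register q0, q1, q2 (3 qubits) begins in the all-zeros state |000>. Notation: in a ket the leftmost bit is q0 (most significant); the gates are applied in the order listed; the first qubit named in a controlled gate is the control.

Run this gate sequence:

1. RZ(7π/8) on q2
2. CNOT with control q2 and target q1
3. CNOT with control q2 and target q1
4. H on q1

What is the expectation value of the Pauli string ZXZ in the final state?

The observable ZXZ averages to 1. Key observation: the block from step 2 through step 3 cancels to the identity and can be dropped.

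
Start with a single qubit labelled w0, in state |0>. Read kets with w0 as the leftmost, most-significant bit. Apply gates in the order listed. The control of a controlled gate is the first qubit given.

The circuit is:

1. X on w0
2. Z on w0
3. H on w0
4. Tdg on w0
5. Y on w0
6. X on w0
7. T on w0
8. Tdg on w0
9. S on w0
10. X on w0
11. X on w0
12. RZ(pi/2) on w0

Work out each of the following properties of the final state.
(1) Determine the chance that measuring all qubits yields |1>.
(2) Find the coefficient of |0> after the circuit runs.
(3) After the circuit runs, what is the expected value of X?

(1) The probability of measuring |1> is 1/2.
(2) The amplitude on |0> is -sqrt(2)*exp(I*pi/4)/2.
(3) The expectation value of X is -sqrt(2)/2.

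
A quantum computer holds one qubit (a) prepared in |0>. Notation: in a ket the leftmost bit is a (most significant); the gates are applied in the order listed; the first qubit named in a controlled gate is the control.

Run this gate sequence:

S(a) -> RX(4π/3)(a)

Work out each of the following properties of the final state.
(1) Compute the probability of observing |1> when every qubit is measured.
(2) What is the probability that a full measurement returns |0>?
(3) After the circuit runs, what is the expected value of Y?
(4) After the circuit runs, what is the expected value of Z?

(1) A full measurement returns |1> with probability 3/4.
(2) Outcome |0> occurs with probability 1/4.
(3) The observable Y averages to sqrt(3)/2.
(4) In the final state, Z has expectation -1/2.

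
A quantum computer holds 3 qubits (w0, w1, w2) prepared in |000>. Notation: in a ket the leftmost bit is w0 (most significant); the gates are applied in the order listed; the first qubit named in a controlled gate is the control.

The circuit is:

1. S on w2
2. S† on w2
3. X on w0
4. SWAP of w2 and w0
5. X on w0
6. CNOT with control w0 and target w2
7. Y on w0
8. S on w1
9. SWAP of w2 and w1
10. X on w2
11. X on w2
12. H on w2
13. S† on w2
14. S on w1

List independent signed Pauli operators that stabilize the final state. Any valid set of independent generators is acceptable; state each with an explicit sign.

The stabilizer group can be generated by -IIY, +ZII, +IZI, among other valid generating sets. Key observation: steps 1-2 multiply out to the identity, so the circuit reduces to the remaining gates.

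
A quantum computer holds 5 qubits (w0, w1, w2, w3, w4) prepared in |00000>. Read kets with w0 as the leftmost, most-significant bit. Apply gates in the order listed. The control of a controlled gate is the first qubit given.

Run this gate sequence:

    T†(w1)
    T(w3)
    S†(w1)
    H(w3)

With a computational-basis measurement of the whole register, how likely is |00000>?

Outcome |00000> occurs with probability 1/2.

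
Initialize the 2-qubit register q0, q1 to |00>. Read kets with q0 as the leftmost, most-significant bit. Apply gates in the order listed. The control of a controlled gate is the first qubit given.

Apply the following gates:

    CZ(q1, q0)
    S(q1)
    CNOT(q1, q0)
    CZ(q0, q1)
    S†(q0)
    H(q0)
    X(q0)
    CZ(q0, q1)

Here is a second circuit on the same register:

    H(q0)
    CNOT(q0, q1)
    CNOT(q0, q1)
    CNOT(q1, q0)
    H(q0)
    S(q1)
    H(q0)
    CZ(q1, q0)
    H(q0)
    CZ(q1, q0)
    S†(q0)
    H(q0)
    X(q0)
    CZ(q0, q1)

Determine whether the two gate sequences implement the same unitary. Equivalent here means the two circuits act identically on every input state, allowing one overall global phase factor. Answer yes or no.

Yes, they are equivalent — the unitaries differ by at most a global phase.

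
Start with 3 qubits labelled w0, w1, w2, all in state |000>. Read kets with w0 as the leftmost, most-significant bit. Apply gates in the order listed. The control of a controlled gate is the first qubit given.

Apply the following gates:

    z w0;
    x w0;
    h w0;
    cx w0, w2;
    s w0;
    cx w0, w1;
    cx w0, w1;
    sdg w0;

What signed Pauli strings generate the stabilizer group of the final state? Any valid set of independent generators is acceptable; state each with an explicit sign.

The stabilizer group can be generated by -XIX, +ZIZ, +IZI, among other valid generating sets. Key observation: gates 5-8 undo each other exactly, leaving only the rest of the circuit to track.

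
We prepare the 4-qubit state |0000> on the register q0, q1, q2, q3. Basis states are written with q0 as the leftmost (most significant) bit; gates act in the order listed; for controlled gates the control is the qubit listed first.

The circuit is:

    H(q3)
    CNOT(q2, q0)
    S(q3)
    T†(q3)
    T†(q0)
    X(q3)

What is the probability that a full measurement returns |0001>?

A full measurement returns |0001> with probability 1/2.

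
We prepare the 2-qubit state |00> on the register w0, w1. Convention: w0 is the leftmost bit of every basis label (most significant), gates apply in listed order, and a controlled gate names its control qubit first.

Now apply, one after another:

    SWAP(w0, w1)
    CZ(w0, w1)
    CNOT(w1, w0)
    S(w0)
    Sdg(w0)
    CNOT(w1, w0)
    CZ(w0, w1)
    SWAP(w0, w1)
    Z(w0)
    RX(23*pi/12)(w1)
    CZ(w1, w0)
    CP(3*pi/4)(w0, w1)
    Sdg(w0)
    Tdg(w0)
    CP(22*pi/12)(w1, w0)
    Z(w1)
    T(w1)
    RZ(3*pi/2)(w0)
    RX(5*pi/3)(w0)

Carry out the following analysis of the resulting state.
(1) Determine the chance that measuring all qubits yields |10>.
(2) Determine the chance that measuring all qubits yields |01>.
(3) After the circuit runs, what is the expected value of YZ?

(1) A full measurement returns |10> with probability sqrt(2)/32 + sqrt(6)/32 + 1/8.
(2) A full measurement returns |01> with probability -3*sqrt(6)/32 - 3*sqrt(2)/32 + 3/8.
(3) The expectation value of YZ is sqrt(6)/8 + 3*sqrt(2)/8.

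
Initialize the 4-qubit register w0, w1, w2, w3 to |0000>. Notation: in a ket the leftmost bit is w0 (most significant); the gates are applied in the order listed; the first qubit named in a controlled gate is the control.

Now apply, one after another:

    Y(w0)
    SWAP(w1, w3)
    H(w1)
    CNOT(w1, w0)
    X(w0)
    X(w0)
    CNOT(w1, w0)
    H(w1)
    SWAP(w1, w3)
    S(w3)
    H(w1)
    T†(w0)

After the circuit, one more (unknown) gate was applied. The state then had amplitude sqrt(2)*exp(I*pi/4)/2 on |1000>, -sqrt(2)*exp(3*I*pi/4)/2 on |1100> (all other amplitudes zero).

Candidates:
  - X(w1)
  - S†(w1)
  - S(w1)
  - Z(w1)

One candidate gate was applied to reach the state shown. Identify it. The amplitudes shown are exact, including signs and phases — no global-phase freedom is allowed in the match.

It was S†(w1) that produced the state shown. Key observation: steps 2-9 multiply out to the identity, so the circuit reduces to the remaining gates.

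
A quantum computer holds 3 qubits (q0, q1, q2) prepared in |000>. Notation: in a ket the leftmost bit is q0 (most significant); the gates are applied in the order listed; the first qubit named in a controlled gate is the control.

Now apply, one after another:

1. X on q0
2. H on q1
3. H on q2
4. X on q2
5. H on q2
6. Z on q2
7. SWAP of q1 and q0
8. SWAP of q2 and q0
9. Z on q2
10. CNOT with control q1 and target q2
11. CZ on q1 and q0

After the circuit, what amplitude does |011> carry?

|011> carries amplitude sqrt(2)/2 in the final state. Key observation: gates 3-6 undo each other exactly, leaving only the rest of the circuit to track.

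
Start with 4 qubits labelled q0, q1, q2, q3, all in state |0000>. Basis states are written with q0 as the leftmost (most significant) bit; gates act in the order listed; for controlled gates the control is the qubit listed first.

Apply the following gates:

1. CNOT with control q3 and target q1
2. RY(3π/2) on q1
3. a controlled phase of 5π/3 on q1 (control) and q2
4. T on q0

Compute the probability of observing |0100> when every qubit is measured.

The probability of measuring |0100> is 1/2.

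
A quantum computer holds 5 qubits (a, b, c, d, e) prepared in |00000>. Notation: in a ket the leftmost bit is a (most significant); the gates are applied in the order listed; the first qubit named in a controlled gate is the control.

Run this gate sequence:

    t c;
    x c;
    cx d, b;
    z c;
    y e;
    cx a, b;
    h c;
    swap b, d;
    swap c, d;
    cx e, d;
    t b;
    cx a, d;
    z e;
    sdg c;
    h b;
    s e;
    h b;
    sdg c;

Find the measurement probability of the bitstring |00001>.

Outcome |00001> occurs with probability 1/2.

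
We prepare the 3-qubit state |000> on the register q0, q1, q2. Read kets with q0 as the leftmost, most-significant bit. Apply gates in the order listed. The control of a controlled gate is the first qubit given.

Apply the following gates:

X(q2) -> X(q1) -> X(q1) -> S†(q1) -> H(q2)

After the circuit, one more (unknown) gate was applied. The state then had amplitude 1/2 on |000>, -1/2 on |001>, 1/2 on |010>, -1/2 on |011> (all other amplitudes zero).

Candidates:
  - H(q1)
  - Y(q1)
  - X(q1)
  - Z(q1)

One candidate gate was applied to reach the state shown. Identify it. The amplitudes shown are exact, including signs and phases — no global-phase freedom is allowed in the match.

The applied gate was H(q1).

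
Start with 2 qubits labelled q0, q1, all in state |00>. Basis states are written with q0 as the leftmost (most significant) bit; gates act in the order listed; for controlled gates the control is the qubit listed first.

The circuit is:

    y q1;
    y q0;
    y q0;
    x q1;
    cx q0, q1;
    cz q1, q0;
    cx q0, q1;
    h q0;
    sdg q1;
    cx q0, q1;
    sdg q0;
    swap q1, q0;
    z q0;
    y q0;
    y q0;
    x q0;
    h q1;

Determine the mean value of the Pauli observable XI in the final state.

The expectation value of XI is 0.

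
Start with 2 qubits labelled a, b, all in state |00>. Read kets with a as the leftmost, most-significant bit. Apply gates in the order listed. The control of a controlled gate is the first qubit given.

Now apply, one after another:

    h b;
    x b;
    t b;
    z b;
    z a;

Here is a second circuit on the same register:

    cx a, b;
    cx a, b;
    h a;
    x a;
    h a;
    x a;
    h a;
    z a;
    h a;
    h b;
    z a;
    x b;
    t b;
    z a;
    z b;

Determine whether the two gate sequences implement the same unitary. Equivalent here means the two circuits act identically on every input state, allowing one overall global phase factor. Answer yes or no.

Yes, they are equivalent — the unitaries differ by at most a global phase.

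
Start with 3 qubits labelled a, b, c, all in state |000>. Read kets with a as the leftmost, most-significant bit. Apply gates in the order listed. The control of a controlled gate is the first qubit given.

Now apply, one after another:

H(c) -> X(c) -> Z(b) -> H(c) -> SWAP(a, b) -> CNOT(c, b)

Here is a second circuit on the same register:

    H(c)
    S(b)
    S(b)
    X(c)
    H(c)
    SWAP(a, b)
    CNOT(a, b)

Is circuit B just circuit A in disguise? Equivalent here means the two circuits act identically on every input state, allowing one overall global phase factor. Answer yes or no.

No, they are not equivalent — no single phase factor reconciles the two unitaries.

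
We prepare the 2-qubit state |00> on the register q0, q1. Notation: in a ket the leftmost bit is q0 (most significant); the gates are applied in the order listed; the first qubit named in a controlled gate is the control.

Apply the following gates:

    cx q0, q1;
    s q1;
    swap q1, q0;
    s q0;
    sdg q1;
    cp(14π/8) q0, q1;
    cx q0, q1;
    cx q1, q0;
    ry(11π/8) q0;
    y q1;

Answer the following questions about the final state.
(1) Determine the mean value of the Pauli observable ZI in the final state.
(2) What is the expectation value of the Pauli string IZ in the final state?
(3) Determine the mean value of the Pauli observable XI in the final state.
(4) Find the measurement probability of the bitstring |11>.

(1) The expectation value of ZI is -sqrt(2 - sqrt(2))/2.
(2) The observable IZ averages to -1.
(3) The observable XI averages to -sqrt(sqrt(2) + 2)/2.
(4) Outcome |11> occurs with probability sin(5*pi/16)**2.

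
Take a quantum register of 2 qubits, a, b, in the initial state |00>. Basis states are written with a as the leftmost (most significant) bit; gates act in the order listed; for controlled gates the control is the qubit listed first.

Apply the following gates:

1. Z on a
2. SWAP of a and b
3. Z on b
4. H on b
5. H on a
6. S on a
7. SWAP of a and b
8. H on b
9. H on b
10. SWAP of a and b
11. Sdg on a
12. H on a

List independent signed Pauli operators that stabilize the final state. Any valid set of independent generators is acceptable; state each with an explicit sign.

The stabilizer group can be generated by +IX, +ZI, among other valid generating sets. Key observation: steps 5-12 multiply out to the identity, so the circuit reduces to the remaining gates.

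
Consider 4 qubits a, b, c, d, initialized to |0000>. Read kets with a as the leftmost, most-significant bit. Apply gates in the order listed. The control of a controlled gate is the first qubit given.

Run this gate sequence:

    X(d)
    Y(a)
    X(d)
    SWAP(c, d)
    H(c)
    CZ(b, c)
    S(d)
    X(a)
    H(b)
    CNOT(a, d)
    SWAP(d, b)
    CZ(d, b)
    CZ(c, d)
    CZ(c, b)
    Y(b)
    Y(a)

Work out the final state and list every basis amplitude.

The resulting statevector has amplitude -I/2 on |1100>, -I/2 on |1101>, -I/2 on |1110>, I/2 on |1111>, and 0 on every other basis state.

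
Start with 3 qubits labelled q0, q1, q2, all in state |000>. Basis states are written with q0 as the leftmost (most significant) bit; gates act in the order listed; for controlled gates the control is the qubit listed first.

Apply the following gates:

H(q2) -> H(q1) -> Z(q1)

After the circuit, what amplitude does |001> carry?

The final state's coefficient on |001> equals 1/2.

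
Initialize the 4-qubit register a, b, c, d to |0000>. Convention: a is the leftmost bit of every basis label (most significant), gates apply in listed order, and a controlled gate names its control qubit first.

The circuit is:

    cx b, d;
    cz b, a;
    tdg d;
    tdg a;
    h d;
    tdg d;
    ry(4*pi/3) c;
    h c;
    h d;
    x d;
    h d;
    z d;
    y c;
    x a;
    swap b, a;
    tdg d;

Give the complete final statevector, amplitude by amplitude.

The resulting statevector has amplitude I*(1 + sqrt(3))/4 on |0100>, 1/4 + sqrt(3)/4 on |0101>, I*(-1 + sqrt(3))/4 on |0110>, -1/4 + sqrt(3)/4 on |0111>, and 0 on every other basis state.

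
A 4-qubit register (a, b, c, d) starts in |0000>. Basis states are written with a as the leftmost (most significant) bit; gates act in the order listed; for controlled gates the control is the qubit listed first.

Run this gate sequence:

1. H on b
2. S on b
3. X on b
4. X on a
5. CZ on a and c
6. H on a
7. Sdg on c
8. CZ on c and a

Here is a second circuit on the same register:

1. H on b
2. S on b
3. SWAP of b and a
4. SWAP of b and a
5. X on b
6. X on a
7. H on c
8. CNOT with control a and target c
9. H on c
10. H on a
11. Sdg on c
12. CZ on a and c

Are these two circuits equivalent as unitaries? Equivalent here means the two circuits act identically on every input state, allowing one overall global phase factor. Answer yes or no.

Yes — the two circuits implement the same unitary up to a global phase.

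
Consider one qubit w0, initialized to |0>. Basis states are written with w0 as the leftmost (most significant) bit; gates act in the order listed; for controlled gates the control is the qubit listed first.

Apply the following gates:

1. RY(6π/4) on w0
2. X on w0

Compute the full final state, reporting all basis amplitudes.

After the circuit, the state carries amplitude sqrt(2)/2 on |0>, -sqrt(2)/2 on |1>.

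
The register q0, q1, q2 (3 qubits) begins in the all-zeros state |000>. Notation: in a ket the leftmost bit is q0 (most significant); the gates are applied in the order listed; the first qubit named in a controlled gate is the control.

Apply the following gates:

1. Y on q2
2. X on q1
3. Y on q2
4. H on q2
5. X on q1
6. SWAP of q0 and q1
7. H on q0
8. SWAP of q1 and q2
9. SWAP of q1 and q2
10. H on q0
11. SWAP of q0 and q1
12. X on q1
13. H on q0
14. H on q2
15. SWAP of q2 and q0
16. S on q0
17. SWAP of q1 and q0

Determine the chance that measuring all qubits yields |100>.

A full measurement returns |100> with probability 1/2. Key observation: gates 5-12 undo each other exactly, leaving only the rest of the circuit to track.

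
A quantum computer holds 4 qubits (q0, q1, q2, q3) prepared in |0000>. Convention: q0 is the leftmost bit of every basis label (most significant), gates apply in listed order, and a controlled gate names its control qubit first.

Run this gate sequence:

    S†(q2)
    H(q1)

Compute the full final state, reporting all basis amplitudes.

The resulting statevector has amplitude sqrt(2)/2 on |0000>, sqrt(2)/2 on |0100>, and 0 on every other basis state.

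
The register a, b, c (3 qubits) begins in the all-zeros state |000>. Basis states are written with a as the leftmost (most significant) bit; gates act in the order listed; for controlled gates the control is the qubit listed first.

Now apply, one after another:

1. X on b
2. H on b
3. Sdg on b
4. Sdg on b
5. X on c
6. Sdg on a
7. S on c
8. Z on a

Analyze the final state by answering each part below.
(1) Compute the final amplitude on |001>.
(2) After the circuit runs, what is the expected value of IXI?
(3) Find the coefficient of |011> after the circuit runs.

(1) The final state's coefficient on |001> equals sqrt(2)*I/2.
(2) In the final state, IXI has expectation 1.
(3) The final state's coefficient on |011> equals sqrt(2)*I/2.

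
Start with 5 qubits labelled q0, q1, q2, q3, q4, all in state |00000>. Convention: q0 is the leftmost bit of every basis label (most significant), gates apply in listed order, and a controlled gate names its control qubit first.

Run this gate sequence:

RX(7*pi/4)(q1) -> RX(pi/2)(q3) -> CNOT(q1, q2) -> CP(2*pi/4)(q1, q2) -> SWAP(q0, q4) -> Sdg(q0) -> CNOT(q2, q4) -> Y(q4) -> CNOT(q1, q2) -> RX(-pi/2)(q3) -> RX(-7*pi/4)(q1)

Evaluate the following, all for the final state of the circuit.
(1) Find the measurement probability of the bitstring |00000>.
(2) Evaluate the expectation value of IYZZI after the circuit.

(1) A full measurement returns |00000> with probability 3/8 - sqrt(2)/4.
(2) The observable IYZZI averages to -1/2.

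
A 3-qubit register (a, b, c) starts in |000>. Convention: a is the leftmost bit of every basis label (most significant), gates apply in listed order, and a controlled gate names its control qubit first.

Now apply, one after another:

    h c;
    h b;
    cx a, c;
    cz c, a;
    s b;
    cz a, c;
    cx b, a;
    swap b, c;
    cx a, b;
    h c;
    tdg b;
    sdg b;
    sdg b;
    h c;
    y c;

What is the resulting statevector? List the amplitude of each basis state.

After the circuit, the state carries amplitude 0 on |000>, I/2 on |001>, 0 on |010>, -exp(I*pi/4)/2 on |011>, 1/2 on |100>, 0 on |101>, exp(3*I*pi/4)/2 on |110>, 0 on |111>.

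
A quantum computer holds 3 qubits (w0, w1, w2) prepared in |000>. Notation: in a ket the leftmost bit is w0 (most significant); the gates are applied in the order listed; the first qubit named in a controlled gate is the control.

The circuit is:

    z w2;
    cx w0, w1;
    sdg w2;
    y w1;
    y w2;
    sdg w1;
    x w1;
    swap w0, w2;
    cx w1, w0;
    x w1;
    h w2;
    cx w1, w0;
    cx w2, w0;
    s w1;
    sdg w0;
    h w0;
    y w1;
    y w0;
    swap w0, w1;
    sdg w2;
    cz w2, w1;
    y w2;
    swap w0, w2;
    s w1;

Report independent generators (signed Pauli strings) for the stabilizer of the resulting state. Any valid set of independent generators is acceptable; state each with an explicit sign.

The stabilizer group can be generated by -XII, -IYI, +IIZ, among other valid generating sets.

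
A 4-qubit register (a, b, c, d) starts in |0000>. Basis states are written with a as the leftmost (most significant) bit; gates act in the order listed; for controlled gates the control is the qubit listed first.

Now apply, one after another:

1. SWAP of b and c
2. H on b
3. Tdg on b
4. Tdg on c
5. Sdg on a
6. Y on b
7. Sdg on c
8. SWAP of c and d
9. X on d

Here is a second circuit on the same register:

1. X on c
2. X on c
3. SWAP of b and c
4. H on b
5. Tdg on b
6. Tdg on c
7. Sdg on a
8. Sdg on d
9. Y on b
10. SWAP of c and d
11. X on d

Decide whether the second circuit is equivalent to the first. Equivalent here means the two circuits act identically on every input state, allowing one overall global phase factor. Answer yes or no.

No: there is an input state on which the two circuits produce genuinely different outputs (not merely differing by a phase).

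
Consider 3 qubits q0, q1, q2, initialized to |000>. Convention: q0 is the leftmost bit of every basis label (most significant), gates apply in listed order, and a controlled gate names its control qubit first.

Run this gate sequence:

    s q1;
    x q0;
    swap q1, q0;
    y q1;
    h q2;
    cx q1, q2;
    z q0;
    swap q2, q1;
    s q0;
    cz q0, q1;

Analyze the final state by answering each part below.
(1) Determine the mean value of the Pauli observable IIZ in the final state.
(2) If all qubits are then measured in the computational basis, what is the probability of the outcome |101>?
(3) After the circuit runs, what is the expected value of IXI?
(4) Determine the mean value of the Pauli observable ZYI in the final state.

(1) The expectation value of IIZ is 1.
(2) The probability of measuring |101> is 0.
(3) The expectation value of IXI is 1.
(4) In the final state, ZYI has expectation 0.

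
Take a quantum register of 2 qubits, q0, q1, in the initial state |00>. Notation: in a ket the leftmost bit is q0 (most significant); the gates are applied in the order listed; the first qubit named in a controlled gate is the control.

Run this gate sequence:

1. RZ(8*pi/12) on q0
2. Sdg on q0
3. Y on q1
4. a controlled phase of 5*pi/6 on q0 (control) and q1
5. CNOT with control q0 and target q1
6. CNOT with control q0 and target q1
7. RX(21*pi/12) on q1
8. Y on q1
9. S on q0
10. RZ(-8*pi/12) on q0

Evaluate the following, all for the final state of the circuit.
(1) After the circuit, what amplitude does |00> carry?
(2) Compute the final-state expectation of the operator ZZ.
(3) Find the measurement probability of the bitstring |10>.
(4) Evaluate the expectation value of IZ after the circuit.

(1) |00> carries amplitude -sqrt(sqrt(2) + 2)/2 in the final state.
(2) The expectation value of ZZ is sqrt(2)/2.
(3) Outcome |10> occurs with probability 0.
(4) The expectation value of IZ is sqrt(2)/2.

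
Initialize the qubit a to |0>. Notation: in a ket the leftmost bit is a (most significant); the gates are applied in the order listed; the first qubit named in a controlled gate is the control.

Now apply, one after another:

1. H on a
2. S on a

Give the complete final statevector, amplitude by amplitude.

The resulting statevector has amplitude sqrt(2)/2 on |0>, sqrt(2)*I/2 on |1>.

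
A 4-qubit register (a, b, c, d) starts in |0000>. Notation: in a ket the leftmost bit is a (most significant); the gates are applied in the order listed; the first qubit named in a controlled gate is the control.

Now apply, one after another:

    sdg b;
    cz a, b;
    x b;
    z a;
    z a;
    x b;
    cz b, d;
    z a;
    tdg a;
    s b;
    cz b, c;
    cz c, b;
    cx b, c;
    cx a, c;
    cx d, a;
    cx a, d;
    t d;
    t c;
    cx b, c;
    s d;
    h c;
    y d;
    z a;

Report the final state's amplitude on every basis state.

The final amplitudes are sqrt(2)*I/2 on |0001>, sqrt(2)*I/2 on |0011>, and 0 on every other basis state. Key observation: steps 3-6 multiply out to the identity, so the circuit reduces to the remaining gates.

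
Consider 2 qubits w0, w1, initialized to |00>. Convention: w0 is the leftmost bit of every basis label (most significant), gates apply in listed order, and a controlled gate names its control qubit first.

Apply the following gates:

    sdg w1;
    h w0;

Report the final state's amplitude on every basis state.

The final amplitudes are sqrt(2)/2 on |00>, 0 on |01>, sqrt(2)/2 on |10>, 0 on |11>.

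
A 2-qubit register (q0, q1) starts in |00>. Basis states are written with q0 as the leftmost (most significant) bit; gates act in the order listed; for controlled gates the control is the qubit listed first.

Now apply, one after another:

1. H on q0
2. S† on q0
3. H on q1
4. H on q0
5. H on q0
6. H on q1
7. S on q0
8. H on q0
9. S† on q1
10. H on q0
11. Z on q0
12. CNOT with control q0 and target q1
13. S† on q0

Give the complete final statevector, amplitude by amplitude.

After the circuit, the state carries amplitude sqrt(2)/2 on |00>, 0 on |01>, 0 on |10>, sqrt(2)*I/2 on |11>. Key observation: steps 1-8 multiply out to the identity, so the circuit reduces to the remaining gates.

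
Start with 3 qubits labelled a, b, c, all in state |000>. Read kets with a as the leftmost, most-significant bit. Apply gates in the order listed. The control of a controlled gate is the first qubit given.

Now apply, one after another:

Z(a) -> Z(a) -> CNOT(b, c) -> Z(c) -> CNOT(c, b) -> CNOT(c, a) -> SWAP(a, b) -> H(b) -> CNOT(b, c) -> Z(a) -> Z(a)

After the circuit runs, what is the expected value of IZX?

The expectation value of IZX is 0.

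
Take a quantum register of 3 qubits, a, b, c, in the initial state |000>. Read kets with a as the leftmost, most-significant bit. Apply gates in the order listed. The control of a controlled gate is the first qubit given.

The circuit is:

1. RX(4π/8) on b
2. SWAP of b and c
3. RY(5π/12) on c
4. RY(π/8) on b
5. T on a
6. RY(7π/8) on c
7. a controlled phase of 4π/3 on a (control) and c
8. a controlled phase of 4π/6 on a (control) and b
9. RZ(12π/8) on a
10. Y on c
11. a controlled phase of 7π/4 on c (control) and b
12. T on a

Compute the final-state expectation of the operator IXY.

The expectation value of IXY is -sin(pi/16)*sin(7*pi/16)**2*cos(pi/16) - sin(pi/16)*cos(pi/16)*cos(7*pi/16)**2 + exp(-3*I*pi/4)*sin(pi/16)*sin(7*pi/16)**2*cos(pi/16)/2 + exp(-3*I*pi/4)*sin(pi/16)*cos(pi/16)*cos(7*pi/16)**2/2 + exp(3*I*pi/4)*sin(pi/16)*cos(pi/16)*cos(7*pi/16)**2/2 + exp(3*I*pi/4)*sin(pi/16)*sin(7*pi/16)**2*cos(pi/16)/2.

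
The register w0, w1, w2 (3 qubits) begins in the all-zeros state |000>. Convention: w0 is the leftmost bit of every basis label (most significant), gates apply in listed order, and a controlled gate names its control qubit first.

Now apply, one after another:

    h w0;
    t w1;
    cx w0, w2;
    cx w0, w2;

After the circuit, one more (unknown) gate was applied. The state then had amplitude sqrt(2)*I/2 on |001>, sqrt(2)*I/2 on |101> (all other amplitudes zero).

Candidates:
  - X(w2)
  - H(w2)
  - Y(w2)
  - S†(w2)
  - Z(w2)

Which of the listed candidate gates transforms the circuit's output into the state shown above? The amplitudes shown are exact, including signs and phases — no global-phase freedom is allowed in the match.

The applied gate was Y(w2). Key observation: steps 3-4 multiply out to the identity, so the circuit reduces to the remaining gates.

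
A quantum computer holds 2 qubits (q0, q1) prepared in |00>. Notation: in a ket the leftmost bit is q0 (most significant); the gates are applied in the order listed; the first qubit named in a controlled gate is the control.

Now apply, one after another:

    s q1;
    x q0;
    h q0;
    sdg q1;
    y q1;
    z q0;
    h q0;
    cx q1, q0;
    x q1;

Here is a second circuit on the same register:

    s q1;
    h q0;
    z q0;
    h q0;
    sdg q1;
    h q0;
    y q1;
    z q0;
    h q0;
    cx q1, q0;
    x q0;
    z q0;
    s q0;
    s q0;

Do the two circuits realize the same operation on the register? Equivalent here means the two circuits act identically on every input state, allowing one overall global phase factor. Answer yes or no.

No — the two circuits implement different unitaries, even allowing a global phase.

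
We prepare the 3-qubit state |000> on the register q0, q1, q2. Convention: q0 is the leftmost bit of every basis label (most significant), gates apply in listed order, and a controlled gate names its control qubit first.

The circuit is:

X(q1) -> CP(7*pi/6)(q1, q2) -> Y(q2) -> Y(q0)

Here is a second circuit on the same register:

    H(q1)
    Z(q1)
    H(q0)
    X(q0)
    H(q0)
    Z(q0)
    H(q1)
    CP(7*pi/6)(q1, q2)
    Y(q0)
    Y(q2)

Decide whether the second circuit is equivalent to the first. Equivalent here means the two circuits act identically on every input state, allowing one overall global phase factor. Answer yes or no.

Yes, they are equivalent — the unitaries differ by at most a global phase.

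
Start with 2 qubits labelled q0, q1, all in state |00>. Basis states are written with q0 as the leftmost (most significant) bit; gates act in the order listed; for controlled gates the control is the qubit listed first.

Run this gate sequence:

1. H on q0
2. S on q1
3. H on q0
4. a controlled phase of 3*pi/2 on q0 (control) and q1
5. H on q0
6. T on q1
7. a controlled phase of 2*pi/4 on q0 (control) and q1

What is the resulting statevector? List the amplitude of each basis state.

After the circuit, the state carries amplitude sqrt(2)/2 on |00>, 0 on |01>, sqrt(2)/2 on |10>, 0 on |11>.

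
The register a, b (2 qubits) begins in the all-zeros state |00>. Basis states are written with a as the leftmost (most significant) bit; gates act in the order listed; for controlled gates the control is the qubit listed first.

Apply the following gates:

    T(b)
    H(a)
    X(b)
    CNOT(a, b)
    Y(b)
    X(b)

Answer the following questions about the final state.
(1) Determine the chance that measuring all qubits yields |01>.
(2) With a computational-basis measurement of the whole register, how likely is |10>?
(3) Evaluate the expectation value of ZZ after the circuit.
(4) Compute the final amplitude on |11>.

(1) Outcome |01> occurs with probability 1/2.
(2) The probability of measuring |10> is 1/2.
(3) The expectation value of ZZ is -1.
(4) The amplitude on |11> is 0.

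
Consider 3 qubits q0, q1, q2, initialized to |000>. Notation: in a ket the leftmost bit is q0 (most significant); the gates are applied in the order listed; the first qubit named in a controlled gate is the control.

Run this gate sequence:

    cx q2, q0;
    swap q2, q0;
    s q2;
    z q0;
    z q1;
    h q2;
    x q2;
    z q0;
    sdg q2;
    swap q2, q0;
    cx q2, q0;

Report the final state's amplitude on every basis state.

The final amplitudes are sqrt(2)/2 on |000>, -sqrt(2)*I/2 on |100>, and 0 on every other basis state.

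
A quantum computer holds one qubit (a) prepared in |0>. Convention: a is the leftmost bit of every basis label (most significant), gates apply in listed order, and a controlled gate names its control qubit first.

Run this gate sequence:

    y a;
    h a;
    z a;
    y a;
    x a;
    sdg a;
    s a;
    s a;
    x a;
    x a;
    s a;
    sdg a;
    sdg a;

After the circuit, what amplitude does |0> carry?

The final state's coefficient on |0> equals -sqrt(2)/2.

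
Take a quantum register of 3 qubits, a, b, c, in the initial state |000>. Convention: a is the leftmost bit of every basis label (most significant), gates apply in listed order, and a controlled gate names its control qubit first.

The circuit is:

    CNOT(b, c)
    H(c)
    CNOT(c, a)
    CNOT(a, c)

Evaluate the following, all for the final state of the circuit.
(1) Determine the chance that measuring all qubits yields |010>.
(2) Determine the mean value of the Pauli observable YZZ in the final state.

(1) A full measurement returns |010> with probability 0.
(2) The observable YZZ averages to 0.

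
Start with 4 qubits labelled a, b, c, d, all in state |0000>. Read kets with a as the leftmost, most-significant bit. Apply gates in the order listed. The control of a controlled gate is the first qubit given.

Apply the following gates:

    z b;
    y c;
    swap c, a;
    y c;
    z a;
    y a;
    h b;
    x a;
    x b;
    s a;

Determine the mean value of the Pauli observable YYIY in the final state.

The observable YYIY averages to 0.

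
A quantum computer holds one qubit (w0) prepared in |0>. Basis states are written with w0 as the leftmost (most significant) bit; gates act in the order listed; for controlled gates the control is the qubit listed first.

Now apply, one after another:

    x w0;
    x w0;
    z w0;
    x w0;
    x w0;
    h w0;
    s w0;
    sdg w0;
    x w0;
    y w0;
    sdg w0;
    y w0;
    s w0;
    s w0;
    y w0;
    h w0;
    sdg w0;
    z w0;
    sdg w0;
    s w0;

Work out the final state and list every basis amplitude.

The resulting statevector has amplitude 1/2 + I/2 on |0>, -1/2 - I/2 on |1>.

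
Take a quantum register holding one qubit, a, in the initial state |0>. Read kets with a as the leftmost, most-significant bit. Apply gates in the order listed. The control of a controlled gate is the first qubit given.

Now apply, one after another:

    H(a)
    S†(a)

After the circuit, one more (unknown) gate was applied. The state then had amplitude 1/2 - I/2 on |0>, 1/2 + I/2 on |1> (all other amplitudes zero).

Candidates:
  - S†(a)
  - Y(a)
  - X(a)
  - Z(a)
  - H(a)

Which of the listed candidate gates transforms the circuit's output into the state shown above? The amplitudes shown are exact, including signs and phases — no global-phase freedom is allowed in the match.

It was H(a) that produced the state shown.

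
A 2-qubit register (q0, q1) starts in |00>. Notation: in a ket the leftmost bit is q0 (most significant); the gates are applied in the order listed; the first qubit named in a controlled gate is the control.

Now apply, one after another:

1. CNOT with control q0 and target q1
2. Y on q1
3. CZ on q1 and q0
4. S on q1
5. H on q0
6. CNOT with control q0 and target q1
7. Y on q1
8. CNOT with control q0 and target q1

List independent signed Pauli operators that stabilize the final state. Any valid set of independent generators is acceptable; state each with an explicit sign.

The final state is stabilized by the group generated by -XI, +IZ; other independent generating sets are equally valid.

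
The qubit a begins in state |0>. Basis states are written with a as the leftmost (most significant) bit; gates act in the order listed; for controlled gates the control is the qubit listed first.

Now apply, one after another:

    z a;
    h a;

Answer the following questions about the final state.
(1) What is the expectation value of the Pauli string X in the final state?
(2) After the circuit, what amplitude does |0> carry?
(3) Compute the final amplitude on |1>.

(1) The expectation value of X is 1.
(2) |0> carries amplitude sqrt(2)/2 in the final state.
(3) The final state's coefficient on |1> equals sqrt(2)/2.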